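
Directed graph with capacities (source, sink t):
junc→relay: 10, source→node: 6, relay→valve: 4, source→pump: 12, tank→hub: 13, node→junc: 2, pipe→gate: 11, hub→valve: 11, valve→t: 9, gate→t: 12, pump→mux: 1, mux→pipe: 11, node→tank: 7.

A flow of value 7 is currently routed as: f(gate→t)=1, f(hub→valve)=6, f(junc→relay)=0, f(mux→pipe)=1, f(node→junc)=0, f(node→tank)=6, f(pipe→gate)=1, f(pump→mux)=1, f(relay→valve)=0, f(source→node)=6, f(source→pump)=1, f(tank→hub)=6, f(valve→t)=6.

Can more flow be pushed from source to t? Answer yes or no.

Residual reachable from source: {pump, source}; t is not reachable.
Saturated cut: pump→mux, source→node with total capacity 7 = current flow value. Flow is maximum.

No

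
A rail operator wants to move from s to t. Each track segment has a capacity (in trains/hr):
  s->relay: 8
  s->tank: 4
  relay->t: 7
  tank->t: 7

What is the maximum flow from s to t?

Augment s->relay->t: bottleneck 7. Total 7.
Augment s->tank->t: bottleneck 4. Total 11.
No augmenting path remains in the residual graph.

11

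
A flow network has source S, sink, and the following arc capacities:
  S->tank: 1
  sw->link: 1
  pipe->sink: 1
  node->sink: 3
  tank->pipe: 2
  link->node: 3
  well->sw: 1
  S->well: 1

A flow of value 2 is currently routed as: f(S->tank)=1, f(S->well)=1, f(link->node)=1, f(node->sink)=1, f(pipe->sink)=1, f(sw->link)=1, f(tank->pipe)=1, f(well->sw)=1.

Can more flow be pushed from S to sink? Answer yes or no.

Residual reachable from S: {S}; sink is not reachable.
Saturated cut: S->well, S->tank with total capacity 2 = current flow value. Flow is maximum.

No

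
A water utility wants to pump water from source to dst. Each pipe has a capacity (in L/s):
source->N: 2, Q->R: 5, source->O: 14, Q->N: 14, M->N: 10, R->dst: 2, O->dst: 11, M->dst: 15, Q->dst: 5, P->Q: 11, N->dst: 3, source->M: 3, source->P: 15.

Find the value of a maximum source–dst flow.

Augment source->O->dst: bottleneck 11. Total 11.
Augment source->M->dst: bottleneck 3. Total 14.
Augment source->N->dst: bottleneck 2. Total 16.
Augment source->P->Q->dst: bottleneck 5. Total 21.
Augment source->P->Q->R->dst: bottleneck 2. Total 23.
Augment source->P->Q->N->dst: bottleneck 1. Total 24.
No augmenting path remains in the residual graph.

24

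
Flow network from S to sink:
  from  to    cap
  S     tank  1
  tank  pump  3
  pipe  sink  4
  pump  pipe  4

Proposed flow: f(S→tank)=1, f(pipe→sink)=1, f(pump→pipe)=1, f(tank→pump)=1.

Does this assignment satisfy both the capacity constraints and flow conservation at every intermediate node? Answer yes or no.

Every edge has 0 ≤ f(e) ≤ cap(e).
At each intermediate node, inflow equals outflow.

Yes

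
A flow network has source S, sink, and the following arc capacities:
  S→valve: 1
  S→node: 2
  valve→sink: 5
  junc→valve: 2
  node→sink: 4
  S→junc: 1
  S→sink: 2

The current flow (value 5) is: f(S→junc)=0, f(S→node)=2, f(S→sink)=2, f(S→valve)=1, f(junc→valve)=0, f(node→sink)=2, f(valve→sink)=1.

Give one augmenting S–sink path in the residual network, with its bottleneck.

S→junc→valve→sink, bottleneck 1

Residual along S→junc→valve→sink: S→junc: 1, junc→valve: 2, valve→sink: 4.
Bottleneck = min = 1.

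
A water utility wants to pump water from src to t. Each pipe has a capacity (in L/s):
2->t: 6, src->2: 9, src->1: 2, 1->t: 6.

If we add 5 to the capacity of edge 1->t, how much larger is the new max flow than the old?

Original max flow = 8.
Edge 1->t does not cross the min cut (source side {2, src}), so extra capacity there cannot help.
New max flow = 8. Increase = 0.

0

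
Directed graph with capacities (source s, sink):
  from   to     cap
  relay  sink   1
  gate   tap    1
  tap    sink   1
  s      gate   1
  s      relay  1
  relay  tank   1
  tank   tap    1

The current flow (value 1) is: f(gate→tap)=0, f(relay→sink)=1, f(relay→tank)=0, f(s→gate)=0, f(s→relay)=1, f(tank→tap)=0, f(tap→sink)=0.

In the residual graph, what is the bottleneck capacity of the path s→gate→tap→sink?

Residual capacities along the path: s→gate: 1, gate→tap: 1, tap→sink: 1.
Minimum is 1.

1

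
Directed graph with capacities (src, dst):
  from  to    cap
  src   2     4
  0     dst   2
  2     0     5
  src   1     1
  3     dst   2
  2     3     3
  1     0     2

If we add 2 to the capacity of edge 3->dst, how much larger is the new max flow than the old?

1

Original max flow = 4.
After raising cap(3->dst), augmenting paths through that edge carry 1 more unit.
New max flow = 5. Increase = 1.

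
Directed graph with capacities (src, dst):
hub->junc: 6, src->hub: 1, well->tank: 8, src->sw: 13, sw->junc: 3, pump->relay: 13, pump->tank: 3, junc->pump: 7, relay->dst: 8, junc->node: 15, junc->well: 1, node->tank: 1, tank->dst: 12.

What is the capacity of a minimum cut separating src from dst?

Max flow = 4 (via 2 augmenting paths).
In the residual at optimum, the set reachable from src is {src, sw}.
Cut edges: src->hub (cap 1), sw->junc (cap 3). Sum = 4.

4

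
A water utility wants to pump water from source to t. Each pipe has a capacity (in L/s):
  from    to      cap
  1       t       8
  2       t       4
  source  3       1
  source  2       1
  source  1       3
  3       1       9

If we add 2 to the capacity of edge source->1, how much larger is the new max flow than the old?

2

Original max flow = 5.
After raising cap(source->1), augmenting paths through that edge carry 2 more units.
New max flow = 7. Increase = 2.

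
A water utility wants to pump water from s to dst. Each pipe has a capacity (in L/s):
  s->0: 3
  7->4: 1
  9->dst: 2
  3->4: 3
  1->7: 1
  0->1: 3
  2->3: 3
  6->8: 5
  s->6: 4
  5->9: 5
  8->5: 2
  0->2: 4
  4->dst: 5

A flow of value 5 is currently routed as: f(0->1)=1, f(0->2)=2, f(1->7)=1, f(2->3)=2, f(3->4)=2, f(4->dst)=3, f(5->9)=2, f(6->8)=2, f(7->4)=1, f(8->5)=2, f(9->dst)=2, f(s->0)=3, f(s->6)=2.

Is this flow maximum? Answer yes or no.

Residual reachable from s: {6, 8, s}; dst is not reachable.
Saturated cut: 8->5, s->0 with total capacity 5 = current flow value. Flow is maximum.

Yes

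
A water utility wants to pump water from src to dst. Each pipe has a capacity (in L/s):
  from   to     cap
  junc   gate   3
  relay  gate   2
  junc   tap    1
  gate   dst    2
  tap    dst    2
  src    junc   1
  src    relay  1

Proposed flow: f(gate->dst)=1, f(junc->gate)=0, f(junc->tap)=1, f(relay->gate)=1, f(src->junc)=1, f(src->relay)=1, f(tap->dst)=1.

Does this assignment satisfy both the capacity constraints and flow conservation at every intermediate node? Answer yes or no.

Yes

Every edge has 0 ≤ f(e) ≤ cap(e).
At each intermediate node, inflow equals outflow.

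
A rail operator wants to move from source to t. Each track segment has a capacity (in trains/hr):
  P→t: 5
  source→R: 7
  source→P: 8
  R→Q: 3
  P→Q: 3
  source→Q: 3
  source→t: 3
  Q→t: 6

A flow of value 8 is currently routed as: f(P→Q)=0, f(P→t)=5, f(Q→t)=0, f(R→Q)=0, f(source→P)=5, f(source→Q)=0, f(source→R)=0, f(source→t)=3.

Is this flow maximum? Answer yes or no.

Residual path source→Q→t has bottleneck 3 > 0.
Pushing 3 along it raises the flow to 11, so the given flow is not maximum.

No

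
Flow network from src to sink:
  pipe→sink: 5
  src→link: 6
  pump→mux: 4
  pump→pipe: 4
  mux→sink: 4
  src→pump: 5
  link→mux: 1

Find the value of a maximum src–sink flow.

6

Augment src→link→mux→sink: bottleneck 1. Total 1.
Augment src→pump→mux→sink: bottleneck 3. Total 4.
Augment src→pump→pipe→sink: bottleneck 2. Total 6.
No augmenting path remains in the residual graph.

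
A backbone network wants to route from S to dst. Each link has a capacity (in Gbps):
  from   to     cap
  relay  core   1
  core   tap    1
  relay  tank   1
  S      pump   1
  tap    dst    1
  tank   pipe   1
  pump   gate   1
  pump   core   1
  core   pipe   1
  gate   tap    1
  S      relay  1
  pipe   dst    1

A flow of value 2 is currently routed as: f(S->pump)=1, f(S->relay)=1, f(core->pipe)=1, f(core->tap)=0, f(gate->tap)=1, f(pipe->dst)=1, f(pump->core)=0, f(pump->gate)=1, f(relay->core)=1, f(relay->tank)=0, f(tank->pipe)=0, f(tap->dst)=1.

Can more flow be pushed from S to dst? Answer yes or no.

No

Residual reachable from S: {S}; dst is not reachable.
Saturated cut: S->pump, S->relay with total capacity 2 = current flow value. Flow is maximum.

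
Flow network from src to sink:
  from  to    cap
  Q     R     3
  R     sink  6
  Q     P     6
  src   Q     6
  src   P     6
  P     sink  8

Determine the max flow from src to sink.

11

Augment src->P->sink: bottleneck 6. Total 6.
Augment src->Q->P->sink: bottleneck 2. Total 8.
Augment src->Q->R->sink: bottleneck 3. Total 11.
No augmenting path remains in the residual graph.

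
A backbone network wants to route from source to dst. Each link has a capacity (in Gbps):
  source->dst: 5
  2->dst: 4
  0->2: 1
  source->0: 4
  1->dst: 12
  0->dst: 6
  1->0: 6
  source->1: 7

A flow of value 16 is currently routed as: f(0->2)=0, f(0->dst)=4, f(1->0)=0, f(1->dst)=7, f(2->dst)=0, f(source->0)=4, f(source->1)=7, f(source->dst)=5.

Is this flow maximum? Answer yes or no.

Residual reachable from source: {source}; dst is not reachable.
Saturated cut: source->1, source->0, source->dst with total capacity 16 = current flow value. Flow is maximum.

Yes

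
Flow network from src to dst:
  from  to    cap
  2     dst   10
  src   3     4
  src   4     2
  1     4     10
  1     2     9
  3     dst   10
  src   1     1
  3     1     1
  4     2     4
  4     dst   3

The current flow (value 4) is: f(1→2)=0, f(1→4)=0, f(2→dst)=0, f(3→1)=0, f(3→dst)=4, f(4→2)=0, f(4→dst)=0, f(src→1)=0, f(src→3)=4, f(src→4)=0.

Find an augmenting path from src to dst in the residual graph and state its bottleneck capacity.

src→4→dst, bottleneck 2

Residual along src→4→dst: src→4: 2, 4→dst: 3.
Bottleneck = min = 2.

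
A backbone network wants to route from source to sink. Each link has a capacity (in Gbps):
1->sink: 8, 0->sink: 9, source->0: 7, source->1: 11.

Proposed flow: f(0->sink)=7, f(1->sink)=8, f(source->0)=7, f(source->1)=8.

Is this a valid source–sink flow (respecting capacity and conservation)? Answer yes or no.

Yes

Every edge has 0 ≤ f(e) ≤ cap(e).
At each intermediate node, inflow equals outflow.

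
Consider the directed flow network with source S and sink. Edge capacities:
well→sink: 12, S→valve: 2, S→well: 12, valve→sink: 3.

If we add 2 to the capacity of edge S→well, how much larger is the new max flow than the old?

Original max flow = 14.
Even with extra capacity on S→well, another cut of capacity 14 remains binding.
New max flow = 14. Increase = 0.

0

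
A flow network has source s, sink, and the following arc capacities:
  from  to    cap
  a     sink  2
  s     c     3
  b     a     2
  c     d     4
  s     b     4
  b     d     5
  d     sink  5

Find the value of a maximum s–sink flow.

Augment s->c->d->sink: bottleneck 3. Total 3.
Augment s->b->d->sink: bottleneck 2. Total 5.
Augment s->b->a->sink: bottleneck 2. Total 7.
No augmenting path remains in the residual graph.

7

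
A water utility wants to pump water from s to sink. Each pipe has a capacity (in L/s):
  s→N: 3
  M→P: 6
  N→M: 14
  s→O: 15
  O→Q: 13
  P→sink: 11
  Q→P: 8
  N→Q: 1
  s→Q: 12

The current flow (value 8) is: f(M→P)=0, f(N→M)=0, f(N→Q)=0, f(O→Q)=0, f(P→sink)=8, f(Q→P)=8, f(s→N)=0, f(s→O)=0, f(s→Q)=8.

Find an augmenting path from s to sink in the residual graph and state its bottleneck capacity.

s→N→M→P→sink, bottleneck 3

Residual along s→N→M→P→sink: s→N: 3, N→M: 14, M→P: 6, P→sink: 3.
Bottleneck = min = 3.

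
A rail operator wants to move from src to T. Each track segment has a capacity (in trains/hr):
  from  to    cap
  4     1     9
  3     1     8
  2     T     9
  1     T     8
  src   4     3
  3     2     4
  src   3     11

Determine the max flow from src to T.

Augment src→4→1→T: bottleneck 3. Total 3.
Augment src→3→1→T: bottleneck 5. Total 8.
Augment src→3→2→T: bottleneck 4. Total 12.
No augmenting path remains in the residual graph.

12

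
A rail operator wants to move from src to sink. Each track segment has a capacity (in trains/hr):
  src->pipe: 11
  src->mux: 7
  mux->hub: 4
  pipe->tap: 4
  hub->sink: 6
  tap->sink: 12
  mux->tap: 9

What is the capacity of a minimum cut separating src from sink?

11

Max flow = 11 (via 2 augmenting paths).
In the residual at optimum, the set reachable from src is {pipe, src}.
Cut edges: src->mux (cap 7), pipe->tap (cap 4). Sum = 11.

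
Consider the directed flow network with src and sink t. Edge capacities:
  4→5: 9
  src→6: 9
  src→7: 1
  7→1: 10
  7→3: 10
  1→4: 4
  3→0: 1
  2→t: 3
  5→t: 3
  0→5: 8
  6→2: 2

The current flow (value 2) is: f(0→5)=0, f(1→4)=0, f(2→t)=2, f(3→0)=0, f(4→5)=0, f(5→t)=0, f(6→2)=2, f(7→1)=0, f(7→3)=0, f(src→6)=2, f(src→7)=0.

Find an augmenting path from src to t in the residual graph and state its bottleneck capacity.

Residual along src→7→3→0→5→t: src→7: 1, 7→3: 10, 3→0: 1, 0→5: 8, 5→t: 3.
Bottleneck = min = 1.

src→7→3→0→5→t, bottleneck 1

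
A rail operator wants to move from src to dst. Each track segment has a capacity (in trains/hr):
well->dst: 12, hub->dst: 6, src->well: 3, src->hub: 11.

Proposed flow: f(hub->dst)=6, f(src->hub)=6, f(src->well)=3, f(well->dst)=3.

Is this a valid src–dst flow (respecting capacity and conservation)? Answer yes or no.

Every edge has 0 ≤ f(e) ≤ cap(e).
At each intermediate node, inflow equals outflow.

Yes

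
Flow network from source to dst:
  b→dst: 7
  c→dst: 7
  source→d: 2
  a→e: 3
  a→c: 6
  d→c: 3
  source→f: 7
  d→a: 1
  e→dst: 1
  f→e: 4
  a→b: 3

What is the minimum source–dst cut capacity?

3

Max flow = 3 (via 2 augmenting paths).
In the residual at optimum, the set reachable from source is {e, f, source}.
Cut edges: source→d (cap 2), e→dst (cap 1). Sum = 3.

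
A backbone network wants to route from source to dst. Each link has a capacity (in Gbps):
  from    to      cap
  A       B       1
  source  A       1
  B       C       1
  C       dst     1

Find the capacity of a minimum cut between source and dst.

1

Max flow = 1 (via 1 augmenting path).
In the residual at optimum, the set reachable from source is {source}.
Cut edges: source->A (cap 1). Sum = 1.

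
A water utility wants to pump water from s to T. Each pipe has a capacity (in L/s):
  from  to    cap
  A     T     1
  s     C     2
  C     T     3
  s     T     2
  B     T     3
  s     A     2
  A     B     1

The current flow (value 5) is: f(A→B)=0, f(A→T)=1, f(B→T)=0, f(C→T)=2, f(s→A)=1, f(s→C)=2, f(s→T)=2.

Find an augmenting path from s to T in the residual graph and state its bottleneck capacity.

Residual along s→A→B→T: s→A: 1, A→B: 1, B→T: 3.
Bottleneck = min = 1.

s→A→B→T, bottleneck 1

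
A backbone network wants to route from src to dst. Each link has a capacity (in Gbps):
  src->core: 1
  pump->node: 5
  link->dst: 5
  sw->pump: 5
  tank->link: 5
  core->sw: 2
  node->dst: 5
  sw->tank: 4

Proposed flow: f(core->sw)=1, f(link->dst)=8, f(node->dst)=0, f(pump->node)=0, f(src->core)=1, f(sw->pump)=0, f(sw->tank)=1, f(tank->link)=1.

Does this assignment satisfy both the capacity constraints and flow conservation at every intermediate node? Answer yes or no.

Capacity violated on link->dst: flow 8 > capacity 5.

No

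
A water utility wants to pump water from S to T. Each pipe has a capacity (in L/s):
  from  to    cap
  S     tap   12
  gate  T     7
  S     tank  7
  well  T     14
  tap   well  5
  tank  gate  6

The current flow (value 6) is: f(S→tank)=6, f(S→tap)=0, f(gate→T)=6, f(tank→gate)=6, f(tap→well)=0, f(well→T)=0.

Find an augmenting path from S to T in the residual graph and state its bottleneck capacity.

S→tap→well→T, bottleneck 5

Residual along S→tap→well→T: S→tap: 12, tap→well: 5, well→T: 14.
Bottleneck = min = 5.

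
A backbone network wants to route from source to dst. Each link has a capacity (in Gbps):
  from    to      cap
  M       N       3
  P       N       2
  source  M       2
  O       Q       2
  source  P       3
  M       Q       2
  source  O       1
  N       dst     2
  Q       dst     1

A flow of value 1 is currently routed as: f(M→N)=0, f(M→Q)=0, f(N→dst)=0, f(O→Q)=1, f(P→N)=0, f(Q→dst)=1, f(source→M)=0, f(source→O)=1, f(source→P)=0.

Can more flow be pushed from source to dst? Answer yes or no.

Yes

Residual path source→P→N→dst has bottleneck 2 > 0.
Pushing 2 along it raises the flow to 3, so the given flow is not maximum.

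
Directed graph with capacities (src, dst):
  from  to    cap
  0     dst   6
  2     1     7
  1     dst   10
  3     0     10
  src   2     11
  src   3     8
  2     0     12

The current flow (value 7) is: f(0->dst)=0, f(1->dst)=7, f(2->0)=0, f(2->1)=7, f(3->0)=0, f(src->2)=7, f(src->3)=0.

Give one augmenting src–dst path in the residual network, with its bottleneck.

Residual along src->2->0->dst: src->2: 4, 2->0: 12, 0->dst: 6.
Bottleneck = min = 4.

src->2->0->dst, bottleneck 4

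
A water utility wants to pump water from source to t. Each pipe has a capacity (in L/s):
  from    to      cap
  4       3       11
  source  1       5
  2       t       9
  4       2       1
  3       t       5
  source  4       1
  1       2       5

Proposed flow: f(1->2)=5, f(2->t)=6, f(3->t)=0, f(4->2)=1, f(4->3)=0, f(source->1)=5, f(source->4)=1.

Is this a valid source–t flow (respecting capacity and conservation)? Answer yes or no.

Every edge has 0 ≤ f(e) ≤ cap(e).
At each intermediate node, inflow equals outflow.

Yes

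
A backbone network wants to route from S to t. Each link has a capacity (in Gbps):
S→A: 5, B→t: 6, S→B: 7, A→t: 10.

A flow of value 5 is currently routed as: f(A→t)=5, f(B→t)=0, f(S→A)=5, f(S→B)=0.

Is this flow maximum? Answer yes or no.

Residual path S→B→t has bottleneck 6 > 0.
Pushing 6 along it raises the flow to 11, so the given flow is not maximum.

No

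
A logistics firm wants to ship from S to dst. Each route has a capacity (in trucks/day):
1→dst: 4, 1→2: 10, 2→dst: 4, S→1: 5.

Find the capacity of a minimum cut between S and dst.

5

Max flow = 5 (via 2 augmenting paths).
In the residual at optimum, the set reachable from S is {S}.
Cut edges: S→1 (cap 5). Sum = 5.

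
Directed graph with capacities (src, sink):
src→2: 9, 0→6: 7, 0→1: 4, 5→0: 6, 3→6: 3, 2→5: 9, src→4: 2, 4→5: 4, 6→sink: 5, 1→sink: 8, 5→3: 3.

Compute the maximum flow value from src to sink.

Augment src→4→5→0→1→sink: bottleneck 2. Total 2.
Augment src→2→5→0→1→sink: bottleneck 2. Total 4.
Augment src→2→5→0→6→sink: bottleneck 2. Total 6.
Augment src→2→5→3→6→sink: bottleneck 3. Total 9.
No augmenting path remains in the residual graph.

9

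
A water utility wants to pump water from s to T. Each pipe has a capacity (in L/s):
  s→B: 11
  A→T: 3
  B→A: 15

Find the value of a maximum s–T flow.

Augment s→B→A→T: bottleneck 3. Total 3.
No augmenting path remains in the residual graph.

3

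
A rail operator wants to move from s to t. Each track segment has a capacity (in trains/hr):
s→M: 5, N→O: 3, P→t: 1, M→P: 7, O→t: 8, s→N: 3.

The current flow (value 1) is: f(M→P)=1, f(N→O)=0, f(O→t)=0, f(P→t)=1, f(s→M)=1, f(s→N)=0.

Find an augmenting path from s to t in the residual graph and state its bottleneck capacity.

Residual along s→N→O→t: s→N: 3, N→O: 3, O→t: 8.
Bottleneck = min = 3.

s→N→O→t, bottleneck 3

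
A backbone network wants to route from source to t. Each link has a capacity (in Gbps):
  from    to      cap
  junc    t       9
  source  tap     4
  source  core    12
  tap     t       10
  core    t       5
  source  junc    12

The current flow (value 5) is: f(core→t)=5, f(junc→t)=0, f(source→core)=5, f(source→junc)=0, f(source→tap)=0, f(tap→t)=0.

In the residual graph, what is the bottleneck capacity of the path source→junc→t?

9

Residual capacities along the path: source→junc: 12, junc→t: 9.
Minimum is 9.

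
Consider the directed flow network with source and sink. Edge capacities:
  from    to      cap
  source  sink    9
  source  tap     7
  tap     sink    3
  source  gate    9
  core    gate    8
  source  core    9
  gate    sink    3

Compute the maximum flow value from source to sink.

15

Augment source→sink: bottleneck 9. Total 9.
Augment source→gate→sink: bottleneck 3. Total 12.
Augment source→tap→sink: bottleneck 3. Total 15.
No augmenting path remains in the residual graph.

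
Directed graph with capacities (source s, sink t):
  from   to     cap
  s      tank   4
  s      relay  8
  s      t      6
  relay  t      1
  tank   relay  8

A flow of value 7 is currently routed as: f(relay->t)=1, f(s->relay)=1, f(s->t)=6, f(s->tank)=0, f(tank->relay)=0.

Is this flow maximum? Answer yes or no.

Residual reachable from s: {relay, s, tank}; t is not reachable.
Saturated cut: s->t, relay->t with total capacity 7 = current flow value. Flow is maximum.

Yes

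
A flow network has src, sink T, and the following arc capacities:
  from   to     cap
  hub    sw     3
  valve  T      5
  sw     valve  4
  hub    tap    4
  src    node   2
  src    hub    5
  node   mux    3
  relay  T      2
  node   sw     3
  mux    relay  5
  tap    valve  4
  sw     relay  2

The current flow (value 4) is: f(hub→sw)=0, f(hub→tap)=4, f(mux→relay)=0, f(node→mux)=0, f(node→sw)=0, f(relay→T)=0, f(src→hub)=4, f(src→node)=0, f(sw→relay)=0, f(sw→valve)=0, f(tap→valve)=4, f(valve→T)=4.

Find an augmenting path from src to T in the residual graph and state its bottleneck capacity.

src→hub→sw→valve→T, bottleneck 1

Residual along src→hub→sw→valve→T: src→hub: 1, hub→sw: 3, sw→valve: 4, valve→T: 1.
Bottleneck = min = 1.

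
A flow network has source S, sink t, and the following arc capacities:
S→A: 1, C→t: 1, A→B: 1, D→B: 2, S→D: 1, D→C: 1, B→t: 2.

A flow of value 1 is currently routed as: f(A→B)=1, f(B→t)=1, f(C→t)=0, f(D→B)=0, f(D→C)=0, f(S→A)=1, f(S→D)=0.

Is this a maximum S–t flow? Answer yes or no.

Residual path S→D→B→t has bottleneck 1 > 0.
Pushing 1 along it raises the flow to 2, so the given flow is not maximum.

No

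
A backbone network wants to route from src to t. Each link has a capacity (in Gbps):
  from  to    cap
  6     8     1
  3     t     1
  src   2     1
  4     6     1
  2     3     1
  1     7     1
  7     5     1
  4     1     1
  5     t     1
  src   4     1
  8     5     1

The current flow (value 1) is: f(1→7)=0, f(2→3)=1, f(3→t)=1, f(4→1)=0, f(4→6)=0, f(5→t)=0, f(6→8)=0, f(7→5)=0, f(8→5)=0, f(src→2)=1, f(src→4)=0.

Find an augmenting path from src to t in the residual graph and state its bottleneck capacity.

src→4→1→7→5→t, bottleneck 1

Residual along src→4→1→7→5→t: src→4: 1, 4→1: 1, 1→7: 1, 7→5: 1, 5→t: 1.
Bottleneck = min = 1.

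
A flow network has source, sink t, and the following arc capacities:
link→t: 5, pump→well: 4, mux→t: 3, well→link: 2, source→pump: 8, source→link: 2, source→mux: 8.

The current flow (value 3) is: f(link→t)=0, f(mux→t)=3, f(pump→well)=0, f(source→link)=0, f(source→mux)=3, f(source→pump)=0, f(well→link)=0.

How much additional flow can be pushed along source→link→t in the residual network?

2

Residual capacities along the path: source→link: 2, link→t: 5.
Minimum is 2.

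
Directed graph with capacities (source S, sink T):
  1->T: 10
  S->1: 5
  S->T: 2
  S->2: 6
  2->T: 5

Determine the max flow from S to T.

12

Augment S->T: bottleneck 2. Total 2.
Augment S->1->T: bottleneck 5. Total 7.
Augment S->2->T: bottleneck 5. Total 12.
No augmenting path remains in the residual graph.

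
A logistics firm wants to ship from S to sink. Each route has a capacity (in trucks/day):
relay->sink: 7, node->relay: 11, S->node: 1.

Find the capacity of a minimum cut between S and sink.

1

Max flow = 1 (via 1 augmenting path).
In the residual at optimum, the set reachable from S is {S}.
Cut edges: S->node (cap 1). Sum = 1.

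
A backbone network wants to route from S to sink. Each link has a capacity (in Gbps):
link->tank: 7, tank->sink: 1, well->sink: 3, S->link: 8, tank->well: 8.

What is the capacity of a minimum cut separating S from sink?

Max flow = 4 (via 2 augmenting paths).
In the residual at optimum, the set reachable from S is {S, link, tank, well}.
Cut edges: tank->sink (cap 1), well->sink (cap 3). Sum = 4.

4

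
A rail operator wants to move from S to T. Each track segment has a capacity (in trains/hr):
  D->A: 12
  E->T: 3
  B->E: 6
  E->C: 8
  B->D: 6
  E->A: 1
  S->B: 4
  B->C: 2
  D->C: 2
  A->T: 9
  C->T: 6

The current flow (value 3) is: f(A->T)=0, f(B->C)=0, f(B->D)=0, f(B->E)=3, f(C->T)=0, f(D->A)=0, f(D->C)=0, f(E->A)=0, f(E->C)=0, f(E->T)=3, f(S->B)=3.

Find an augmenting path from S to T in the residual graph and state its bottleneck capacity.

S->B->C->T, bottleneck 1

Residual along S->B->C->T: S->B: 1, B->C: 2, C->T: 6.
Bottleneck = min = 1.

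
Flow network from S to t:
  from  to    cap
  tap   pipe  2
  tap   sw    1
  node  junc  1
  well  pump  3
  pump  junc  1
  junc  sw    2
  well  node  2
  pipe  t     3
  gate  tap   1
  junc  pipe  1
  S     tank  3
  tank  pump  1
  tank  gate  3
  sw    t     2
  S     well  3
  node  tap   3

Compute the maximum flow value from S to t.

4

Augment S→tank→pump→junc→sw→t: bottleneck 1. Total 1.
Augment S→tank→gate→tap→pipe→t: bottleneck 1. Total 2.
Augment S→well→node→junc→sw→t: bottleneck 1. Total 3.
Augment S→well→node→tap→pipe→t: bottleneck 1. Total 4.
No augmenting path remains in the residual graph.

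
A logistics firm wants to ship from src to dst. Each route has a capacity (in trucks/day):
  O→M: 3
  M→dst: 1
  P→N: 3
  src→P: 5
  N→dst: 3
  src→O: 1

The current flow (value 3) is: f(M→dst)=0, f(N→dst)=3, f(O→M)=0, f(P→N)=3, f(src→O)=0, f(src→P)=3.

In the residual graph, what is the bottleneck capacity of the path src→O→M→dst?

1

Residual capacities along the path: src→O: 1, O→M: 3, M→dst: 1.
Minimum is 1.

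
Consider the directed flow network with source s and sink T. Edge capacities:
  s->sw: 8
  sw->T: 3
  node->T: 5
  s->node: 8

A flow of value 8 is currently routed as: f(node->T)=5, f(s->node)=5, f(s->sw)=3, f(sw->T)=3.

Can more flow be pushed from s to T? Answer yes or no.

No

Residual reachable from s: {node, s, sw}; T is not reachable.
Saturated cut: sw->T, node->T with total capacity 8 = current flow value. Flow is maximum.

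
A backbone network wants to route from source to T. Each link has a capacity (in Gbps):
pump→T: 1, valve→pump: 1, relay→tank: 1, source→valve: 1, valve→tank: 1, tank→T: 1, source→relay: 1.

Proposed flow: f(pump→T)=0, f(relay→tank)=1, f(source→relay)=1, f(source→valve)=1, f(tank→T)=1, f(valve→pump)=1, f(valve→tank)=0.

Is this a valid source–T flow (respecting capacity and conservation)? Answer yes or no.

No

Conservation fails at pump: inflow 1 ≠ outflow 0.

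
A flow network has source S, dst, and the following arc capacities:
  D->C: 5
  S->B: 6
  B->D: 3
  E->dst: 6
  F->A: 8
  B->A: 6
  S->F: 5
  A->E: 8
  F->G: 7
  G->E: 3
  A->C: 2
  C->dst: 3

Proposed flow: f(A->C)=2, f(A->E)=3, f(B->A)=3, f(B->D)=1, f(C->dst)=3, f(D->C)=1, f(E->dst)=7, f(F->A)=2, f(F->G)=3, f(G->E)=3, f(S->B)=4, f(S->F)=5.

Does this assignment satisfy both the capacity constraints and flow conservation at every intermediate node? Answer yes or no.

Capacity violated on E->dst: flow 7 > capacity 6.

No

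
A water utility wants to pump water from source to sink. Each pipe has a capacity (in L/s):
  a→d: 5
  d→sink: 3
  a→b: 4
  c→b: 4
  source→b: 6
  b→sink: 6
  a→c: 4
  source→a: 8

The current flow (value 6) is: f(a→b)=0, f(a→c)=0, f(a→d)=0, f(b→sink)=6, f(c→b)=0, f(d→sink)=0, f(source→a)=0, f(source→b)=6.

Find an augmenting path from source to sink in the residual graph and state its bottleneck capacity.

Residual along source→a→d→sink: source→a: 8, a→d: 5, d→sink: 3.
Bottleneck = min = 3.

source→a→d→sink, bottleneck 3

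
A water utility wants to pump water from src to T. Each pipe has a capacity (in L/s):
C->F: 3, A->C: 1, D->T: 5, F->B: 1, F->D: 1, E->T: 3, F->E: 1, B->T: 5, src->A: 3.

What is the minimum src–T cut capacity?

Max flow = 1 (via 1 augmenting path).
In the residual at optimum, the set reachable from src is {A, src}.
Cut edges: A->C (cap 1). Sum = 1.

1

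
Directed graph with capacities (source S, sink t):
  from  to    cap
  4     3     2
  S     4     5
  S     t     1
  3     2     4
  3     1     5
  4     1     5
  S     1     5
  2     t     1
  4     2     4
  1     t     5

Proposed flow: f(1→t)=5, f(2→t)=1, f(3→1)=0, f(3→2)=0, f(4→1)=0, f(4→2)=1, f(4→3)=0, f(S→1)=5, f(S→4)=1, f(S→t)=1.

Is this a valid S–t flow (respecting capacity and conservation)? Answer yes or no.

Every edge has 0 ≤ f(e) ≤ cap(e).
At each intermediate node, inflow equals outflow.

Yes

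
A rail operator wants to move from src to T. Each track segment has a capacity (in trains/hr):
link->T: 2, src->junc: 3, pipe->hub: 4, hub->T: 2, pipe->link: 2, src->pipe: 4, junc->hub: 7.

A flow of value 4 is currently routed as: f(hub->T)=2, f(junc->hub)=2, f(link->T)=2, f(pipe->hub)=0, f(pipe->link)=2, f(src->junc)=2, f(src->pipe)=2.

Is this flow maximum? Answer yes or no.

Residual reachable from src: {hub, junc, pipe, src}; T is not reachable.
Saturated cut: pipe->link, hub->T with total capacity 4 = current flow value. Flow is maximum.

Yes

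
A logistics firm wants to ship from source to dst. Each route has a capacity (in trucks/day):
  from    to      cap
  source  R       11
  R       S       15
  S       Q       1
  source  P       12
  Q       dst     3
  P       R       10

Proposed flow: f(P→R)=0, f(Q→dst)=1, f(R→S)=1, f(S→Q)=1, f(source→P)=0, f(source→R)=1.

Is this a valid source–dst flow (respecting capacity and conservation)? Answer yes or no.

Yes

Every edge has 0 ≤ f(e) ≤ cap(e).
At each intermediate node, inflow equals outflow.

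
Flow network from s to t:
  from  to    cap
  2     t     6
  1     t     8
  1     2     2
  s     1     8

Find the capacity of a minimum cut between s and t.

8

Max flow = 8 (via 1 augmenting path).
In the residual at optimum, the set reachable from s is {s}.
Cut edges: s→1 (cap 8). Sum = 8.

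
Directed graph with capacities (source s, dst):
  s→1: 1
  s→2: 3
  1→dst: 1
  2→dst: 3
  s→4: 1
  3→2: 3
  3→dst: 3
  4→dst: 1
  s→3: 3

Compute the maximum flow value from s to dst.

Augment s→4→dst: bottleneck 1. Total 1.
Augment s→1→dst: bottleneck 1. Total 2.
Augment s→3→dst: bottleneck 3. Total 5.
Augment s→2→dst: bottleneck 3. Total 8.
No augmenting path remains in the residual graph.

8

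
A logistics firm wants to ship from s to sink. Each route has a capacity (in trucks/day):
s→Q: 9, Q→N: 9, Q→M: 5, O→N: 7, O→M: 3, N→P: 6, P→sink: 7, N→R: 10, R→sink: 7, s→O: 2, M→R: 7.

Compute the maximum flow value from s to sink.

11

Augment s→Q→N→P→sink: bottleneck 6. Total 6.
Augment s→Q→N→R→sink: bottleneck 3. Total 9.
Augment s→O→M→R→sink: bottleneck 2. Total 11.
No augmenting path remains in the residual graph.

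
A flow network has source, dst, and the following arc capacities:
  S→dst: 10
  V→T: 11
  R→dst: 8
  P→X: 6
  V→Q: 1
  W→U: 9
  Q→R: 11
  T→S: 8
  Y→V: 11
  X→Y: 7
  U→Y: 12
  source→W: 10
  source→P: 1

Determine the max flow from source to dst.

9

Augment source→W→U→Y→V→Q→R→dst: bottleneck 1. Total 1.
Augment source→W→U→Y→V→T→S→dst: bottleneck 8. Total 9.
No augmenting path remains in the residual graph.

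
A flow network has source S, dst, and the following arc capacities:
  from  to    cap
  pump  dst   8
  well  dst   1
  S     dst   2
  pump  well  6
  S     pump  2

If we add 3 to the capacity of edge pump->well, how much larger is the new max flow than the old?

Original max flow = 4.
Edge pump->well does not cross the min cut (source side {S}), so extra capacity there cannot help.
New max flow = 4. Increase = 0.

0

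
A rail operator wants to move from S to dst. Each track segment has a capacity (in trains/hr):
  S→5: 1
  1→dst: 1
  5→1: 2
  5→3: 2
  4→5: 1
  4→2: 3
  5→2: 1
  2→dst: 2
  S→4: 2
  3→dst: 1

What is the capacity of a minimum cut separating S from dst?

Max flow = 3 (via 2 augmenting paths).
In the residual at optimum, the set reachable from S is {S}.
Cut edges: S→4 (cap 2), S→5 (cap 1). Sum = 3.

3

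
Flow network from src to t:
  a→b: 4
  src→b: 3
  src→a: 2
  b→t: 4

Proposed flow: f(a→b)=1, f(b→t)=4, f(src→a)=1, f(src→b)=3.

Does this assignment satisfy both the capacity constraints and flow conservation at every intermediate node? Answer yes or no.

Every edge has 0 ≤ f(e) ≤ cap(e).
At each intermediate node, inflow equals outflow.

Yes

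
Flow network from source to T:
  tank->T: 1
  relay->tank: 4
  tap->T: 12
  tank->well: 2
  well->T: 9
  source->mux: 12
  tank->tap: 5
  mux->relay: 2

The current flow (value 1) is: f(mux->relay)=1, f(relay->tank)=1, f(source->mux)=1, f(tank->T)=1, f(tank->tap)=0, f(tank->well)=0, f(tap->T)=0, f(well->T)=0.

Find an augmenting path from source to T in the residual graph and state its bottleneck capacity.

source->mux->relay->tank->tap->T, bottleneck 1

Residual along source->mux->relay->tank->tap->T: source->mux: 11, mux->relay: 1, relay->tank: 3, tank->tap: 5, tap->T: 12.
Bottleneck = min = 1.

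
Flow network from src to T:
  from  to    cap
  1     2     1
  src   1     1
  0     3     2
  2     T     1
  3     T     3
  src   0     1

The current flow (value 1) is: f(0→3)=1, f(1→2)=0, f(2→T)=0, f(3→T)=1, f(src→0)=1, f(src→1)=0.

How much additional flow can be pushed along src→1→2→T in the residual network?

Residual capacities along the path: src→1: 1, 1→2: 1, 2→T: 1.
Minimum is 1.

1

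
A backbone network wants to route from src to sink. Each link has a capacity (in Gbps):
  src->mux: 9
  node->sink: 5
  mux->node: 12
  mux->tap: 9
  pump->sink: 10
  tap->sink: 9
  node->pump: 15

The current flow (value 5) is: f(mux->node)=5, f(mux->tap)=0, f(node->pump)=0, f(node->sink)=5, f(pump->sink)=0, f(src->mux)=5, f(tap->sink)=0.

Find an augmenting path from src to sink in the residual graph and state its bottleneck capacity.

Residual along src->mux->tap->sink: src->mux: 4, mux->tap: 9, tap->sink: 9.
Bottleneck = min = 4.

src->mux->tap->sink, bottleneck 4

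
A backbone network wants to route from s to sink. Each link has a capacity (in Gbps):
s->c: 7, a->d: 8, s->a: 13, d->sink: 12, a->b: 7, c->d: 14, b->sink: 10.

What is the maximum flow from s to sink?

19

Augment s->c->d->sink: bottleneck 7. Total 7.
Augment s->a->d->sink: bottleneck 5. Total 12.
Augment s->a->b->sink: bottleneck 7. Total 19.
No augmenting path remains in the residual graph.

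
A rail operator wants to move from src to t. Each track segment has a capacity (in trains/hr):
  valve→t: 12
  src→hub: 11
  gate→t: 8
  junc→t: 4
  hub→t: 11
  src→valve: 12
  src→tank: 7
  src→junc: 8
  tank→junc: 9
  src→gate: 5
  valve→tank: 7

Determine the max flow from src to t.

Augment src→gate→t: bottleneck 5. Total 5.
Augment src→valve→t: bottleneck 12. Total 17.
Augment src→hub→t: bottleneck 11. Total 28.
Augment src→junc→t: bottleneck 4. Total 32.
No augmenting path remains in the residual graph.

32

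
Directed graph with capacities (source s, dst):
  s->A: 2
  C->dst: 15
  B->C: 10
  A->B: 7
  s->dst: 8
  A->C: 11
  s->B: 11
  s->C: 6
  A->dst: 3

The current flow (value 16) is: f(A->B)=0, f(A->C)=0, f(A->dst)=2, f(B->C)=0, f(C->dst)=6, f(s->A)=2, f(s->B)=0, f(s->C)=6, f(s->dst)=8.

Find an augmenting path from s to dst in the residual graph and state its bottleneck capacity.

s->B->C->dst, bottleneck 9

Residual along s->B->C->dst: s->B: 11, B->C: 10, C->dst: 9.
Bottleneck = min = 9.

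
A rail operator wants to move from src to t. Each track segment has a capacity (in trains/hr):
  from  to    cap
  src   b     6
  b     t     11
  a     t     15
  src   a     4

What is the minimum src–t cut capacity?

Max flow = 10 (via 2 augmenting paths).
In the residual at optimum, the set reachable from src is {src}.
Cut edges: src->b (cap 6), src->a (cap 4). Sum = 10.

10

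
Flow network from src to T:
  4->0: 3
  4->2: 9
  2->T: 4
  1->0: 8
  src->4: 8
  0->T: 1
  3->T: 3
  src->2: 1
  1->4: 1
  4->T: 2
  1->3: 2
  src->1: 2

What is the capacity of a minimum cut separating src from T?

Max flow = 9 (via 6 augmenting paths).
In the residual at optimum, the set reachable from src is {0, 2, 4, src}.
Cut edges: src->1 (cap 2), 4->T (cap 2), 0->T (cap 1), 2->T (cap 4). Sum = 9.

9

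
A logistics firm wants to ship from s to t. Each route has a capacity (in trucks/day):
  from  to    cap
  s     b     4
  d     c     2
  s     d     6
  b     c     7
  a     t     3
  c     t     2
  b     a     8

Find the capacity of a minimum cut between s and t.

5

Max flow = 5 (via 3 augmenting paths).
In the residual at optimum, the set reachable from s is {a, b, c, d, s}.
Cut edges: a->t (cap 3), c->t (cap 2). Sum = 5.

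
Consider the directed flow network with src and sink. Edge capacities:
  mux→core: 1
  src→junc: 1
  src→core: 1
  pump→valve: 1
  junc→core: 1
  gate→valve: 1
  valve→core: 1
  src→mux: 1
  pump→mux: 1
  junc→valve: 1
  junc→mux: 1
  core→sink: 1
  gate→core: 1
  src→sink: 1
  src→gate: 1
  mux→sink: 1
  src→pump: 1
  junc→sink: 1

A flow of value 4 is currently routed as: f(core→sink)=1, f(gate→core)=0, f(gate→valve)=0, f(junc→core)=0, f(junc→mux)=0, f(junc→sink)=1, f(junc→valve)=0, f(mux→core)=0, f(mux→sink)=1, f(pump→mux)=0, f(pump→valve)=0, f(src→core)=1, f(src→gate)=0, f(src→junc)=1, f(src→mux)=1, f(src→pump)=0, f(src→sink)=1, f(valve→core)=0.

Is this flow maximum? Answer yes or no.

Residual reachable from src: {core, gate, mux, pump, src, valve}; sink is not reachable.
Saturated cut: src→junc, src→sink, mux→sink, core→sink with total capacity 4 = current flow value. Flow is maximum.

Yes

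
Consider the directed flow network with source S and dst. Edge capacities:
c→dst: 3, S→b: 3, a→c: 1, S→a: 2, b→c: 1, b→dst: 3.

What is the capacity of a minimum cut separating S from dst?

4

Max flow = 4 (via 2 augmenting paths).
In the residual at optimum, the set reachable from S is {S, a}.
Cut edges: S→b (cap 3), a→c (cap 1). Sum = 4.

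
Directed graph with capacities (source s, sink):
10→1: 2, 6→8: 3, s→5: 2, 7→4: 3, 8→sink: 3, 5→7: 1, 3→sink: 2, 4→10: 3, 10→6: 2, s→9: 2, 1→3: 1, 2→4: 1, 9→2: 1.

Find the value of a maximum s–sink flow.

Augment s→9→2→4→10→1→3→sink: bottleneck 1. Total 1.
Augment s→5→7→4→10→6→8→sink: bottleneck 1. Total 2.
No augmenting path remains in the residual graph.

2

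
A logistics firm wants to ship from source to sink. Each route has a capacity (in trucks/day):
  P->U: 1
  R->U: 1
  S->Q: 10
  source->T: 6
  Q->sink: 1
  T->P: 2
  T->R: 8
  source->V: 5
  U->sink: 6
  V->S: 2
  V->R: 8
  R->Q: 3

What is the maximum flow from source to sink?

3

Augment source->T->P->U->sink: bottleneck 1. Total 1.
Augment source->T->R->U->sink: bottleneck 1. Total 2.
Augment source->T->R->Q->sink: bottleneck 1. Total 3.
No augmenting path remains in the residual graph.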